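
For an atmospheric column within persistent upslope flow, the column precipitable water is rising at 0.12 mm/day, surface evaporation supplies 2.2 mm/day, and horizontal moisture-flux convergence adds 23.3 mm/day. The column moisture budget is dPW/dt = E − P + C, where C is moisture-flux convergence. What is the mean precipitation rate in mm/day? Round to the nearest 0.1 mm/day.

P ≈ 25.4 mm/day

dPW/dt = +0.12 mm/day.
P = E + C − dPW/dt = 2.2 + (23.3) − (+0.12) = 25.4 mm/day.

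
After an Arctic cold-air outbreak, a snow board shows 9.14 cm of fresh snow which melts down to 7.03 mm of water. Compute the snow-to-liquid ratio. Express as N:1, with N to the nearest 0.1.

ratio ≈ 13.0

Ratio = snow depth / SWE = 91.4 mm / 7.03 mm = 13.0, i.e. 13.0:1.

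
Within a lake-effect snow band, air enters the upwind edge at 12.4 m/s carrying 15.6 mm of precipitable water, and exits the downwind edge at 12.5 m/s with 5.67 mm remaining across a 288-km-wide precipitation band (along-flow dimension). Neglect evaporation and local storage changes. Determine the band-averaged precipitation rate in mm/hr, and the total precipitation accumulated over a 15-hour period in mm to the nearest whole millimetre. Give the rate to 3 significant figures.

Column moisture flux per unit crosswind length is F = V × PW.
Inflow: F_in = 12.4 × 15.6 = 193.44 mm·m/s
Outflow: F_out = 12.5 × 5.67 = 70.875 mm·m/s
Steady-state rate R = (F_in − F_out)/L = (193.44 − 70.875) / 288000 m = 4.256e-04 mm/s.
R = 4.256e-04 × 3600 = 1.53 mm/hr.
Over 15 h: total = 1.53 × 15 = 22.95 ≈ 23 mm.

R ≈ 1.53 mm/hr; total ≈ 23 mm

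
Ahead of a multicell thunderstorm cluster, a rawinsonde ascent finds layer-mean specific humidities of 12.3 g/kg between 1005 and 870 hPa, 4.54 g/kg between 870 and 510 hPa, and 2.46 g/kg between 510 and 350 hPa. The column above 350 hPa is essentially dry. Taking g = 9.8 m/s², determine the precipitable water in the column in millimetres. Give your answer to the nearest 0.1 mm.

PW ≈ 37.6 mm

Precipitable water is the column-integrated vapour mass per unit area: PW = (1/g) Σ q̄ Δp, with q in kg/kg and Δp in Pa (1 kg/m² of water = 1 mm).
Layer 1005–870 hPa: Δp = 135 hPa = 13500 Pa, q̄ = 0.0123 kg/kg → 0.0123 × 13500 / 9.8 = 16.94 mm
Layer 870–510 hPa: Δp = 360 hPa = 36000 Pa, q̄ = 0.00454 kg/kg → 0.00454 × 36000 / 9.8 = 16.68 mm
Layer 510–350 hPa: Δp = 160 hPa = 16000 Pa, q̄ = 0.00246 kg/kg → 0.00246 × 16000 / 9.8 = 4.02 mm
PW = 16.94 + 16.68 + 4.02 = 37.64 ≈ 37.6 mm.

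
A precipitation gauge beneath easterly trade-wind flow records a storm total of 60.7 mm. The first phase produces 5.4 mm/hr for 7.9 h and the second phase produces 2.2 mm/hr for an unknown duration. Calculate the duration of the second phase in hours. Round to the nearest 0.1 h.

duration ≈ 8.2 h

Known phases: 5.4 × 7.9 = 42.66 mm.
Remaining depth = 60.7 − 42.66 = 18.04 mm.
Duration = 18.04 / 2.2 = 8.2 h.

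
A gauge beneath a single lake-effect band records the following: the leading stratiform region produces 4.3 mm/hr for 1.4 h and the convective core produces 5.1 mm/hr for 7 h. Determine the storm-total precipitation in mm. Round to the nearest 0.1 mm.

total ≈ 41.7 mm

Total = Σ Rᵢ Δtᵢ = 4.3 × 1.4 + 5.1 × 7
      = 6.02 + 35.7 = 41.7 mm.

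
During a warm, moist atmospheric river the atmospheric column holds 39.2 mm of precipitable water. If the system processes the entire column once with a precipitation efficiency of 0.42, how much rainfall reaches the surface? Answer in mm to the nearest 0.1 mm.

rainfall ≈ 16.5 mm

Rainfall = ε × PW = 0.42 × 39.2 = 16.5 mm.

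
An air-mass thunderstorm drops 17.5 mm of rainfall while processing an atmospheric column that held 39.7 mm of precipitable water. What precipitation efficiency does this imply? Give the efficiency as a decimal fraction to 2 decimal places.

ε ≈ 0.44

ε = rainfall / PW = 17.5 / 39.7 = 0.44.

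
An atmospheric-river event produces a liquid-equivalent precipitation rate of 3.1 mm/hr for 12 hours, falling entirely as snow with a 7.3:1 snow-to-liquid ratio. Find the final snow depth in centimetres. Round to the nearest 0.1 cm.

snow depth ≈ 27.2 cm

Liquid-equivalent depth = 3.1 × 12 = 37.2 mm.
Snow depth = 37.2 mm × 7.3 = 271.56 mm = 27.2 cm.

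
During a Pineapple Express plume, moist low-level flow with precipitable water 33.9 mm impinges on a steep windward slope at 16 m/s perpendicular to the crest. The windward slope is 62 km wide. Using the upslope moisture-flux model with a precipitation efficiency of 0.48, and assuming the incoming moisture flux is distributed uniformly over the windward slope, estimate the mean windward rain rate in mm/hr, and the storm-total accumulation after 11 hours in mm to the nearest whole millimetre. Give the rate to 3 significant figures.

Incoming column moisture flux per unit ridge length: F = V × PW = 16 × 33.9 = 542.4 mm·m/s.
Spread over the 62 km slope with efficiency ε = 0.48: R = ε·F/W = 0.48 × 542.4 / 62000 m = 4.199e-03 mm/s.
R = 4.199e-03 × 3600 = 15.1 mm/hr.
Over 11 h: total = 15.1 × 11 = 166.1 ≈ 166 mm.

R ≈ 15.1 mm/hr; total ≈ 166 mm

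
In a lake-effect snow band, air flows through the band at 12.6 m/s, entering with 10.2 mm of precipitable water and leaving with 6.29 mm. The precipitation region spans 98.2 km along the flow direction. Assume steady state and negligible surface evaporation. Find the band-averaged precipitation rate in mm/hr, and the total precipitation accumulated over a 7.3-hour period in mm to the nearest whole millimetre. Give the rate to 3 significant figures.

R ≈ 1.81 mm/hr; total ≈ 13 mm

Column moisture flux per unit crosswind length is F = V × PW.
Inflow: F_in = 12.6 × 10.2 = 128.52 mm·m/s
Outflow: F_out = 12.6 × 6.29 = 79.254 mm·m/s
Steady-state rate R = (F_in − F_out)/L = (128.52 − 79.254) / 98200 m = 5.017e-04 mm/s.
R = 5.017e-04 × 3600 = 1.81 mm/hr.
Over 7.3 h: total = 1.81 × 7.3 = 13.213 ≈ 13 mm.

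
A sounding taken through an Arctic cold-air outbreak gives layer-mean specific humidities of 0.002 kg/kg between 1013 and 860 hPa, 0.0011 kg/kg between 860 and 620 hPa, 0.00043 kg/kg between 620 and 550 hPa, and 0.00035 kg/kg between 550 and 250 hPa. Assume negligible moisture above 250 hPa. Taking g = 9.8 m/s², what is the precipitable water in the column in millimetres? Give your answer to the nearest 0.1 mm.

Precipitable water is the column-integrated vapour mass per unit area: PW = (1/g) Σ q̄ Δp, with q in kg/kg and Δp in Pa (1 kg/m² of water = 1 mm).
Layer 1013–860 hPa: Δp = 153 hPa = 15300 Pa, q̄ = 0.002 kg/kg → 0.002 × 15300 / 9.8 = 3.12 mm
Layer 860–620 hPa: Δp = 240 hPa = 24000 Pa, q̄ = 0.0011 kg/kg → 0.0011 × 24000 / 9.8 = 2.69 mm
Layer 620–550 hPa: Δp = 70 hPa = 7000 Pa, q̄ = 0.00043 kg/kg → 0.00043 × 7000 / 9.8 = 0.31 mm
Layer 550–250 hPa: Δp = 300 hPa = 30000 Pa, q̄ = 0.00035 kg/kg → 0.00035 × 30000 / 9.8 = 1.07 mm
PW = 3.12 + 2.69 + 0.31 + 1.07 = 7.19 ≈ 7.2 mm.

PW ≈ 7.2 mm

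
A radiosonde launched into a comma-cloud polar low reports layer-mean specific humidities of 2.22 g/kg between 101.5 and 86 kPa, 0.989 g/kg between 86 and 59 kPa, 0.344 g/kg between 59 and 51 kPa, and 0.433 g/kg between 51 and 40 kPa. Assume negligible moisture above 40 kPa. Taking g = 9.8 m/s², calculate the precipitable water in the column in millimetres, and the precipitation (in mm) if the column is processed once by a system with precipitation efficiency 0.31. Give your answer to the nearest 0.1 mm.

PW ≈ 7.0 mm; precipitation ≈ 2.2 mm

Precipitable water is the column-integrated vapour mass per unit area: PW = (1/g) Σ q̄ Δp, with q in kg/kg and Δp in Pa (1 kg/m² of water = 1 mm).
Layer 101.5–86 kPa: Δp = 155 hPa = 15500 Pa, q̄ = 0.00222 kg/kg → 0.00222 × 15500 / 9.8 = 3.51 mm
Layer 86–59 kPa: Δp = 270 hPa = 27000 Pa, q̄ = 0.000989 kg/kg → 0.000989 × 27000 / 9.8 = 2.72 mm
Layer 59–51 kPa: Δp = 80 hPa = 8000 Pa, q̄ = 0.000344 kg/kg → 0.000344 × 8000 / 9.8 = 0.28 mm
Layer 51–40 kPa: Δp = 110 hPa = 11000 Pa, q̄ = 0.000433 kg/kg → 0.000433 × 11000 / 9.8 = 0.49 mm
PW = 3.51 + 2.72 + 0.28 + 0.49 = 7.00 ≈ 7.0 mm.
Precipitation = ε × PW = 0.31 × 7.0 = 2.2 mm.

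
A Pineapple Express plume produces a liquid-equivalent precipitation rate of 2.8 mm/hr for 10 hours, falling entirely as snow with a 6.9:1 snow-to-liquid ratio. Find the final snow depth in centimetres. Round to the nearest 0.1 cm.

snow depth ≈ 19.3 cm

Liquid-equivalent depth = 2.8 × 10 = 28 mm.
Snow depth = 28 mm × 6.9 = 193.2 mm = 19.3 cm.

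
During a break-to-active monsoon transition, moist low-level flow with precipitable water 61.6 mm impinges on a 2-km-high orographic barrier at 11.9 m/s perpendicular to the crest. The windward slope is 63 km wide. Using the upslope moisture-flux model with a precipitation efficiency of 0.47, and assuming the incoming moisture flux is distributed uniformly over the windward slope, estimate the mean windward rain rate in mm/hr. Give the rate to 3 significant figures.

R ≈ 19.7 mm/hr

Incoming column moisture flux per unit ridge length: F = V × PW = 11.9 × 61.6 = 733.04 mm·m/s.
Spread over the 63 km slope with efficiency ε = 0.47: R = ε·F/W = 0.47 × 733.04 / 63000 m = 5.469e-03 mm/s.
R = 5.469e-03 × 3600 = 19.7 mm/hr.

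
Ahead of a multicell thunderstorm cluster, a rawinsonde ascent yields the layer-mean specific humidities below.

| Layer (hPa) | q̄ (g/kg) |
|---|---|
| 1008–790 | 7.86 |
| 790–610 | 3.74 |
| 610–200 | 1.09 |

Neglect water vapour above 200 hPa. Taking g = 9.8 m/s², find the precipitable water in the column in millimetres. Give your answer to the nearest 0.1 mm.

Precipitable water is the column-integrated vapour mass per unit area: PW = (1/g) Σ q̄ Δp, with q in kg/kg and Δp in Pa (1 kg/m² of water = 1 mm).
Layer 1008–790 hPa: Δp = 218 hPa = 21800 Pa, q̄ = 0.00786 kg/kg → 0.00786 × 21800 / 9.8 = 17.48 mm
Layer 790–610 hPa: Δp = 180 hPa = 18000 Pa, q̄ = 0.00374 kg/kg → 0.00374 × 18000 / 9.8 = 6.87 mm
Layer 610–200 hPa: Δp = 410 hPa = 41000 Pa, q̄ = 0.00109 kg/kg → 0.00109 × 41000 / 9.8 = 4.56 mm
PW = 17.48 + 6.87 + 4.56 = 28.91 ≈ 28.9 mm.

PW ≈ 28.9 mm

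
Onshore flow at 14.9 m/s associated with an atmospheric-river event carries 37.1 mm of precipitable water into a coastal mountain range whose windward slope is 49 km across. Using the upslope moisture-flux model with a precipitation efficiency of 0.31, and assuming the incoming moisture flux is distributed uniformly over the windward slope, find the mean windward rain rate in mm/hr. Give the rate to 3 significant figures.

Incoming column moisture flux per unit ridge length: F = V × PW = 14.9 × 37.1 = 552.79 mm·m/s.
Spread over the 49 km slope with efficiency ε = 0.31: R = ε·F/W = 0.31 × 552.79 / 49000 m = 3.497e-03 mm/s.
R = 3.497e-03 × 3600 = 12.6 mm/hr.

R ≈ 12.6 mm/hr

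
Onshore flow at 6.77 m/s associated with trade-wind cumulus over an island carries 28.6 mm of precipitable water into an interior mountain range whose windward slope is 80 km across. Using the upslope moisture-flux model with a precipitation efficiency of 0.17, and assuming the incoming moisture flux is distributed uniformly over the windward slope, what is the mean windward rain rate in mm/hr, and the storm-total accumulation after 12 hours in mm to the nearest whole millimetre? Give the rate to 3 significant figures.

Incoming column moisture flux per unit ridge length: F = V × PW = 6.77 × 28.6 = 193.622 mm·m/s.
Spread over the 80 km slope with efficiency ε = 0.17: R = ε·F/W = 0.17 × 193.622 / 80000 m = 4.114e-04 mm/s.
R = 4.114e-04 × 3600 = 1.48 mm/hr.
Over 12 h: total = 1.48 × 12 = 17.76 ≈ 18 mm.

R ≈ 1.48 mm/hr; total ≈ 18 mm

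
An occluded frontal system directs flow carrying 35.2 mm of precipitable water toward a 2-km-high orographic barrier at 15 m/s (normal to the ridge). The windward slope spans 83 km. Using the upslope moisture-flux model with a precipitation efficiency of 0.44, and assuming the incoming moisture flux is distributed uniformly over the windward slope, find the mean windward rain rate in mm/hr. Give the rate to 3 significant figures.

Incoming column moisture flux per unit ridge length: F = V × PW = 15 × 35.2 = 528 mm·m/s.
Spread over the 83 km slope with efficiency ε = 0.44: R = ε·F/W = 0.44 × 528 / 83000 m = 2.799e-03 mm/s.
R = 2.799e-03 × 3600 = 10.1 mm/hr.

R ≈ 10.1 mm/hr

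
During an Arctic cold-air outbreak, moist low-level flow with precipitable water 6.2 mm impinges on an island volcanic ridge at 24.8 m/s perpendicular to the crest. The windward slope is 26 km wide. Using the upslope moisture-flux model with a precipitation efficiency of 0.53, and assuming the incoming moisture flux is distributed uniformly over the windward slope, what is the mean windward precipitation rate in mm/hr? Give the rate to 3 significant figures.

R ≈ 11.3 mm/hr

Incoming column moisture flux per unit ridge length: F = V × PW = 24.8 × 6.2 = 153.76 mm·m/s.
Spread over the 26 km slope with efficiency ε = 0.53: R = ε·F/W = 0.53 × 153.76 / 26000 m = 3.134e-03 mm/s.
R = 3.134e-03 × 3600 = 11.3 mm/hr.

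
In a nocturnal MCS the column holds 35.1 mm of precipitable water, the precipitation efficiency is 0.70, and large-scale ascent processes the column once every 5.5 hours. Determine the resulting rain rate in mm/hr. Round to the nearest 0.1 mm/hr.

Each overturning extracts ε × PW = 0.70 × 35.1 = 24.57 mm.
Rate = ε·PW / τ = 24.57 / 5.5 h = 4.5 mm/hr.

R ≈ 4.5 mm/hr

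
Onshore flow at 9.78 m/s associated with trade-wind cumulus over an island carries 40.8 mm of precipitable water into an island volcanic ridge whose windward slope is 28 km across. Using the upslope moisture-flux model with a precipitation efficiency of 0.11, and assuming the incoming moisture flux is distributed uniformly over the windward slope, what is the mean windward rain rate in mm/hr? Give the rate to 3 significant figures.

R ≈ 5.64 mm/hr

Incoming column moisture flux per unit ridge length: F = V × PW = 9.78 × 40.8 = 399.024 mm·m/s.
Spread over the 28 km slope with efficiency ε = 0.11: R = ε·F/W = 0.11 × 399.024 / 28000 m = 1.568e-03 mm/s.
R = 1.568e-03 × 3600 = 5.64 mm/hr.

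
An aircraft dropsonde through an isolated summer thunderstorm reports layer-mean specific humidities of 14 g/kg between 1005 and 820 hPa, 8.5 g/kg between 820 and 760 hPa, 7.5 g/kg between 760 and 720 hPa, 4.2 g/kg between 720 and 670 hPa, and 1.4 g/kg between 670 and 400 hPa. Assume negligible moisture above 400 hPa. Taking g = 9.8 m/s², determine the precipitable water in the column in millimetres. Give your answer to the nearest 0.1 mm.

PW ≈ 40.7 mm

Precipitable water is the column-integrated vapour mass per unit area: PW = (1/g) Σ q̄ Δp, with q in kg/kg and Δp in Pa (1 kg/m² of water = 1 mm).
Layer 1005–820 hPa: Δp = 185 hPa = 18500 Pa, q̄ = 0.014 kg/kg → 0.014 × 18500 / 9.8 = 26.43 mm
Layer 820–760 hPa: Δp = 60 hPa = 6000 Pa, q̄ = 0.0085 kg/kg → 0.0085 × 6000 / 9.8 = 5.20 mm
Layer 760–720 hPa: Δp = 40 hPa = 4000 Pa, q̄ = 0.0075 kg/kg → 0.0075 × 4000 / 9.8 = 3.06 mm
Layer 720–670 hPa: Δp = 50 hPa = 5000 Pa, q̄ = 0.0042 kg/kg → 0.0042 × 5000 / 9.8 = 2.14 mm
Layer 670–400 hPa: Δp = 270 hPa = 27000 Pa, q̄ = 0.0014 kg/kg → 0.0014 × 27000 / 9.8 = 3.86 mm
PW = 26.43 + 5.20 + 3.06 + 2.14 + 3.86 = 40.69 ≈ 40.7 mm.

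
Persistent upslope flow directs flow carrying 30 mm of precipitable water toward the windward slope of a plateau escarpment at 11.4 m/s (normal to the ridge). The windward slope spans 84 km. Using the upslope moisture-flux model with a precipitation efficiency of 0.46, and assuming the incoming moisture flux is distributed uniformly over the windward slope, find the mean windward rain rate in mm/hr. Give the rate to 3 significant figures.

R ≈ 6.74 mm/hr

Incoming column moisture flux per unit ridge length: F = V × PW = 11.4 × 30 = 342 mm·m/s.
Spread over the 84 km slope with efficiency ε = 0.46: R = ε·F/W = 0.46 × 342 / 84000 m = 1.873e-03 mm/s.
R = 1.873e-03 × 3600 = 6.74 mm/hr.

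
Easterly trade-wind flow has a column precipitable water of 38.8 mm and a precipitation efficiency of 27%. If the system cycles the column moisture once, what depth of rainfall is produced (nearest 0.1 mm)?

Rainfall = ε × PW = 0.27 × 38.8 = 10.5 mm.

rainfall ≈ 10.5 mm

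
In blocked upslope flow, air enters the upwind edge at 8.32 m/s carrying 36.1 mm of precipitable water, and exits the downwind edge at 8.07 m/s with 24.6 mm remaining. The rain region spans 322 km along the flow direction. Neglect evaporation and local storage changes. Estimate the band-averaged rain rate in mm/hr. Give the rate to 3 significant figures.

Column moisture flux per unit crosswind length is F = V × PW.
Inflow: F_in = 8.32 × 36.1 = 300.352 mm·m/s
Outflow: F_out = 8.07 × 24.6 = 198.522 mm·m/s
Steady-state rate R = (F_in − F_out)/L = (300.352 − 198.522) / 322000 m = 3.162e-04 mm/s.
R = 3.162e-04 × 3600 = 1.14 mm/hr.

R ≈ 1.14 mm/hr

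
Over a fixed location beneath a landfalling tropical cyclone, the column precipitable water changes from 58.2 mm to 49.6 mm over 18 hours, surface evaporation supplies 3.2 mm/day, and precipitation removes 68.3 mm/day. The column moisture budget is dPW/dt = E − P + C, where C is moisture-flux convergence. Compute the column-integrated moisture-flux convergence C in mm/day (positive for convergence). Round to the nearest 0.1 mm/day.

dPW/dt = (49.6 − 58.2) mm / (18/24 day) = -11.467 mm/day.
C = dPW/dt − E + P = (-11.467) − 3.2 + 68.3 = 53.6 mm/day.

C ≈ 53.6 mm/day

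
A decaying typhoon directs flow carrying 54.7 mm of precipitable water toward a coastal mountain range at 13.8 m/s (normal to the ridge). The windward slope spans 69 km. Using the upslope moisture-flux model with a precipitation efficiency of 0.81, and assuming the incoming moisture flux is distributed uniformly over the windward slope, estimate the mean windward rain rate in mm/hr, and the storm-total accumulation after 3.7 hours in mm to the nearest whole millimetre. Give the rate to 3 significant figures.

R ≈ 31.9 mm/hr; total ≈ 118 mm

Incoming column moisture flux per unit ridge length: F = V × PW = 13.8 × 54.7 = 754.86 mm·m/s.
Spread over the 69 km slope with efficiency ε = 0.81: R = ε·F/W = 0.81 × 754.86 / 69000 m = 8.861e-03 mm/s.
R = 8.861e-03 × 3600 = 31.9 mm/hr.
Over 3.7 h: total = 31.9 × 3.7 = 118.03 ≈ 118 mm.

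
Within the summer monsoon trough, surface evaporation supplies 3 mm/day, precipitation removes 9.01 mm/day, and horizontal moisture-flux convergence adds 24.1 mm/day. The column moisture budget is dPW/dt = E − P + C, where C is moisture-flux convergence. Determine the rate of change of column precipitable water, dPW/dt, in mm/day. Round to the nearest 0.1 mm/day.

dPW/dt ≈ 18.1 mm/day

dPW/dt = E − P + C = 3 − 9.01 + (24.1) = 18.1 mm/day.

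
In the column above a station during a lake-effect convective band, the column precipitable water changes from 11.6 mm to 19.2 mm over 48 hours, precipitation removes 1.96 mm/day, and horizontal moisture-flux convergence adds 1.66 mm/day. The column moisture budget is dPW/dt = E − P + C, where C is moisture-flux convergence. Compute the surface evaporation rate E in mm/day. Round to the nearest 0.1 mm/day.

dPW/dt = (19.2 − 11.6) mm / (48/24 day) = +3.800 mm/day.
E = dPW/dt + P − C = (+3.800) + 1.96 − (1.66) = 4.1 mm/day.

E ≈ 4.1 mm/day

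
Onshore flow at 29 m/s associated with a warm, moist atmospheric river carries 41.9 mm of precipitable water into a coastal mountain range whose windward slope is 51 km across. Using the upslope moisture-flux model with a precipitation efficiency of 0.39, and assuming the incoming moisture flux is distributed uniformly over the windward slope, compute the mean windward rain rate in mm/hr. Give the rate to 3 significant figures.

R ≈ 33.5 mm/hr

Incoming column moisture flux per unit ridge length: F = V × PW = 29 × 41.9 = 1215.1 mm·m/s.
Spread over the 51 km slope with efficiency ε = 0.39: R = ε·F/W = 0.39 × 1215.1 / 51000 m = 9.292e-03 mm/s.
R = 9.292e-03 × 3600 = 33.5 mm/hr.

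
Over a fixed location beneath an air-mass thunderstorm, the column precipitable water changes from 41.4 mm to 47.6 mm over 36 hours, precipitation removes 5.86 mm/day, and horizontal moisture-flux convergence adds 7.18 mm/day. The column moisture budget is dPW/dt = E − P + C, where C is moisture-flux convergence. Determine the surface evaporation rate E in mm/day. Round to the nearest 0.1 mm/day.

E ≈ 2.8 mm/day

dPW/dt = (47.6 − 41.4) mm / (36/24 day) = +4.133 mm/day.
E = dPW/dt + P − C = (+4.133) + 5.86 − (7.18) = 2.8 mm/day.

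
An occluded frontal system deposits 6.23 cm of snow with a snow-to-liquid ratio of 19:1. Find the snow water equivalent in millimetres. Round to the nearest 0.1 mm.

SWE = snow depth / ratio = 6.23 cm / 19 = 0.328 cm = 3.3 mm.

SWE ≈ 3.3 mm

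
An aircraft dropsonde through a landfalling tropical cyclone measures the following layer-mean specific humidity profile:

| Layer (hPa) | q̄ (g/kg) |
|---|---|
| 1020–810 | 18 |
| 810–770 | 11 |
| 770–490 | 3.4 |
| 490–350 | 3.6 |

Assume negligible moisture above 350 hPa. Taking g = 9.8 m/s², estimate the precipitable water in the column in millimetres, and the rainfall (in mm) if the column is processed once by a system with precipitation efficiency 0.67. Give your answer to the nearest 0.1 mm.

PW ≈ 57.9 mm; rainfall ≈ 38.8 mm

Precipitable water is the column-integrated vapour mass per unit area: PW = (1/g) Σ q̄ Δp, with q in kg/kg and Δp in Pa (1 kg/m² of water = 1 mm).
Layer 1020–810 hPa: Δp = 210 hPa = 21000 Pa, q̄ = 0.018 kg/kg → 0.018 × 21000 / 9.8 = 38.57 mm
Layer 810–770 hPa: Δp = 40 hPa = 4000 Pa, q̄ = 0.011 kg/kg → 0.011 × 4000 / 9.8 = 4.49 mm
Layer 770–490 hPa: Δp = 280 hPa = 28000 Pa, q̄ = 0.0034 kg/kg → 0.0034 × 28000 / 9.8 = 9.71 mm
Layer 490–350 hPa: Δp = 140 hPa = 14000 Pa, q̄ = 0.0036 kg/kg → 0.0036 × 14000 / 9.8 = 5.14 mm
PW = 38.57 + 4.49 + 9.71 + 5.14 = 57.91 ≈ 57.9 mm.
Rainfall = ε × PW = 0.67 × 57.9 = 38.8 mm.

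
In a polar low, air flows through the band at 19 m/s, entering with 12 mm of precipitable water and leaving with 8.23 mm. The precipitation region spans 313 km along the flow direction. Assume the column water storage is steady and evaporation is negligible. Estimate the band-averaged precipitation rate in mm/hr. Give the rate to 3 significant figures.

Column moisture flux per unit crosswind length is F = V × PW.
Inflow: F_in = 19 × 12 = 228 mm·m/s
Outflow: F_out = 19 × 8.23 = 156.37 mm·m/s
Steady-state rate R = (F_in − F_out)/L = (228 − 156.37) / 313000 m = 2.288e-04 mm/s.
R = 2.288e-04 × 3600 = 0.824 mm/hr.

R ≈ 0.824 mm/hr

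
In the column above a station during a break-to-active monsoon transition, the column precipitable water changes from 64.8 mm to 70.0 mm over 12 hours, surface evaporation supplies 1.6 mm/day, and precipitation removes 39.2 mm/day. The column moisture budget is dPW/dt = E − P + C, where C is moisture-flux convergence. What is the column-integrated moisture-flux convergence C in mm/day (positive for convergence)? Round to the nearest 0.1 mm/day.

dPW/dt = (70.0 − 64.8) mm / (12/24 day) = +10.400 mm/day.
C = dPW/dt − E + P = (+10.400) − 1.6 + 39.2 = 48.0 mm/day.

C ≈ 48.0 mm/day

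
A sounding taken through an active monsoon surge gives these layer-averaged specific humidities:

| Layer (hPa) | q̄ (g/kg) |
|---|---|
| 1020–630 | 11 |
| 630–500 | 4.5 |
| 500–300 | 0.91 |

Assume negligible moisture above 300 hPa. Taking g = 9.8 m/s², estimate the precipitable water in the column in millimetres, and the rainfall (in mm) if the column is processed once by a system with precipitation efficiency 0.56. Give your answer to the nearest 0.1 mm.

Precipitable water is the column-integrated vapour mass per unit area: PW = (1/g) Σ q̄ Δp, with q in kg/kg and Δp in Pa (1 kg/m² of water = 1 mm).
Layer 1020–630 hPa: Δp = 390 hPa = 39000 Pa, q̄ = 0.011 kg/kg → 0.011 × 39000 / 9.8 = 43.78 mm
Layer 630–500 hPa: Δp = 130 hPa = 13000 Pa, q̄ = 0.0045 kg/kg → 0.0045 × 13000 / 9.8 = 5.97 mm
Layer 500–300 hPa: Δp = 200 hPa = 20000 Pa, q̄ = 0.00091 kg/kg → 0.00091 × 20000 / 9.8 = 1.86 mm
PW = 43.78 + 5.97 + 1.86 = 51.61 ≈ 51.6 mm.
Rainfall = ε × PW = 0.56 × 51.6 = 28.9 mm.

PW ≈ 51.6 mm; rainfall ≈ 28.9 mm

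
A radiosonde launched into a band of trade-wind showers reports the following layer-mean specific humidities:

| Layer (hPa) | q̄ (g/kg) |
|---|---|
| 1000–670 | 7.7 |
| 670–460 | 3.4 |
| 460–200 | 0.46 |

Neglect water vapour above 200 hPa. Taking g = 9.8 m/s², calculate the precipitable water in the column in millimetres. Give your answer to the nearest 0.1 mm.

PW ≈ 34.4 mm

Precipitable water is the column-integrated vapour mass per unit area: PW = (1/g) Σ q̄ Δp, with q in kg/kg and Δp in Pa (1 kg/m² of water = 1 mm).
Layer 1000–670 hPa: Δp = 330 hPa = 33000 Pa, q̄ = 0.0077 kg/kg → 0.0077 × 33000 / 9.8 = 25.93 mm
Layer 670–460 hPa: Δp = 210 hPa = 21000 Pa, q̄ = 0.0034 kg/kg → 0.0034 × 21000 / 9.8 = 7.29 mm
Layer 460–200 hPa: Δp = 260 hPa = 26000 Pa, q̄ = 0.00046 kg/kg → 0.00046 × 26000 / 9.8 = 1.22 mm
PW = 25.93 + 7.29 + 1.22 = 34.44 ≈ 34.4 mm.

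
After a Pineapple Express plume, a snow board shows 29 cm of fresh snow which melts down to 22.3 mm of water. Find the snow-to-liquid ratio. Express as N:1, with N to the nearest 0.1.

ratio ≈ 13.0

Ratio = snow depth / SWE = 290 mm / 22.3 mm = 13.0, i.e. 13.0:1.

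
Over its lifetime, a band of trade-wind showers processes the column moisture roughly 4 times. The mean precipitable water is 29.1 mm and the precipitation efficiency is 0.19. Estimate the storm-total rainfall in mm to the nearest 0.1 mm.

rainfall ≈ 22.1 mm

Each cycle deposits ε × PW = 0.19 × 29.1 = 5.529 mm.
Over 4 cycles: 4 × 5.529 = 22.1 mm.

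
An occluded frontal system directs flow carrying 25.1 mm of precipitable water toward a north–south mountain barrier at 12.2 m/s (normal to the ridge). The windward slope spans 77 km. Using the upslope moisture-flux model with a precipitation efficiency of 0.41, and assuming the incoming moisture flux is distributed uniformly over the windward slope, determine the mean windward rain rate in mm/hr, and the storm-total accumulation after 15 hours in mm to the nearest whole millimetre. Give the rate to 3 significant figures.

Incoming column moisture flux per unit ridge length: F = V × PW = 12.2 × 25.1 = 306.22 mm·m/s.
Spread over the 77 km slope with efficiency ε = 0.41: R = ε·F/W = 0.41 × 306.22 / 77000 m = 1.631e-03 mm/s.
R = 1.631e-03 × 3600 = 5.87 mm/hr.
Over 15 h: total = 5.87 × 15 = 88.05 ≈ 88 mm.

R ≈ 5.87 mm/hr; total ≈ 88 mm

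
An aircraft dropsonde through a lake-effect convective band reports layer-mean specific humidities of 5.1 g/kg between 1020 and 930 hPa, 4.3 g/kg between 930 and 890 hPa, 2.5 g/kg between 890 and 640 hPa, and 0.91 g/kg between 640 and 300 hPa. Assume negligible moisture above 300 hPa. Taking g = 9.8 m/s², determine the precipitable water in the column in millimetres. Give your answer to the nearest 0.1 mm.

PW ≈ 16.0 mm

Precipitable water is the column-integrated vapour mass per unit area: PW = (1/g) Σ q̄ Δp, with q in kg/kg and Δp in Pa (1 kg/m² of water = 1 mm).
Layer 1020–930 hPa: Δp = 90 hPa = 9000 Pa, q̄ = 0.0051 kg/kg → 0.0051 × 9000 / 9.8 = 4.68 mm
Layer 930–890 hPa: Δp = 40 hPa = 4000 Pa, q̄ = 0.0043 kg/kg → 0.0043 × 4000 / 9.8 = 1.76 mm
Layer 890–640 hPa: Δp = 250 hPa = 25000 Pa, q̄ = 0.0025 kg/kg → 0.0025 × 25000 / 9.8 = 6.38 mm
Layer 640–300 hPa: Δp = 340 hPa = 34000 Pa, q̄ = 0.00091 kg/kg → 0.00091 × 34000 / 9.8 = 3.16 mm
PW = 4.68 + 1.76 + 6.38 + 3.16 = 15.98 ≈ 16.0 mm.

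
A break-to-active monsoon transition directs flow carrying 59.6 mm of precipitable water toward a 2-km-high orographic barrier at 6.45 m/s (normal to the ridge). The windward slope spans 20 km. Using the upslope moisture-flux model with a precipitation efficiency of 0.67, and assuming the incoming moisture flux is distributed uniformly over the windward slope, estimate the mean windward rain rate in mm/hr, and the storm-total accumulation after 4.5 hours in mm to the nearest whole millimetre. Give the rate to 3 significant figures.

Incoming column moisture flux per unit ridge length: F = V × PW = 6.45 × 59.6 = 384.42 mm·m/s.
Spread over the 20 km slope with efficiency ε = 0.67: R = ε·F/W = 0.67 × 384.42 / 20000 m = 1.288e-02 mm/s.
R = 1.288e-02 × 3600 = 46.4 mm/hr.
Over 4.5 h: total = 46.4 × 4.5 = 208.8 ≈ 209 mm.

R ≈ 46.4 mm/hr; total ≈ 209 mm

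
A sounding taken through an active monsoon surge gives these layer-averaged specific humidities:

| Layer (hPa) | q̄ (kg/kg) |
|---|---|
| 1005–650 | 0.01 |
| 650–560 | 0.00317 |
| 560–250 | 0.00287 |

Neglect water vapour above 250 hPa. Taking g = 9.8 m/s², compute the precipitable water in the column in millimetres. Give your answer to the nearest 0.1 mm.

PW ≈ 48.2 mm

Precipitable water is the column-integrated vapour mass per unit area: PW = (1/g) Σ q̄ Δp, with q in kg/kg and Δp in Pa (1 kg/m² of water = 1 mm).
Layer 1005–650 hPa: Δp = 355 hPa = 35500 Pa, q̄ = 0.01 kg/kg → 0.01 × 35500 / 9.8 = 36.22 mm
Layer 650–560 hPa: Δp = 90 hPa = 9000 Pa, q̄ = 0.00317 kg/kg → 0.00317 × 9000 / 9.8 = 2.91 mm
Layer 560–250 hPa: Δp = 310 hPa = 31000 Pa, q̄ = 0.00287 kg/kg → 0.00287 × 31000 / 9.8 = 9.08 mm
PW = 36.22 + 2.91 + 9.08 = 48.21 ≈ 48.2 mm.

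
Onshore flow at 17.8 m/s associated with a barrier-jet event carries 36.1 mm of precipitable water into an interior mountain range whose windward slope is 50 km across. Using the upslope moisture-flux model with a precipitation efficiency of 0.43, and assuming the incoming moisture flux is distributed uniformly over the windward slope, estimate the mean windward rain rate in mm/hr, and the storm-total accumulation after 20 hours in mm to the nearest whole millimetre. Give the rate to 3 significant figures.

Incoming column moisture flux per unit ridge length: F = V × PW = 17.8 × 36.1 = 642.58 mm·m/s.
Spread over the 50 km slope with efficiency ε = 0.43: R = ε·F/W = 0.43 × 642.58 / 50000 m = 5.526e-03 mm/s.
R = 5.526e-03 × 3600 = 19.9 mm/hr.
Over 20 h: total = 19.9 × 20 = 398 mm.

R ≈ 19.9 mm/hr; total ≈ 398 mm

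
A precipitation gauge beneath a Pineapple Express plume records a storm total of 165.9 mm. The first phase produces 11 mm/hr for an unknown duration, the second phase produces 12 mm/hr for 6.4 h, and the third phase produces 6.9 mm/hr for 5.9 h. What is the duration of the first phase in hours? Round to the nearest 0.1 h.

duration ≈ 4.4 h

Known phases: 12 × 6.4 + 6.9 × 5.9 = 76.8 + 40.71 = 117.51 mm.
Remaining depth = 165.9 − 117.51 = 48.39 mm.
Duration = 48.39 / 11 = 4.4 h.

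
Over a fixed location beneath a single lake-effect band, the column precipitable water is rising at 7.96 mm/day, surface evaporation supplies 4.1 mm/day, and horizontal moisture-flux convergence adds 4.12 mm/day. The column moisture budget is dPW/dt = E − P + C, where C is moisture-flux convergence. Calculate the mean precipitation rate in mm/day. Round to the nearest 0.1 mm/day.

dPW/dt = +7.96 mm/day.
P = E + C − dPW/dt = 4.1 + (4.12) − (+7.96) = 0.3 mm/day.

P ≈ 0.3 mm/day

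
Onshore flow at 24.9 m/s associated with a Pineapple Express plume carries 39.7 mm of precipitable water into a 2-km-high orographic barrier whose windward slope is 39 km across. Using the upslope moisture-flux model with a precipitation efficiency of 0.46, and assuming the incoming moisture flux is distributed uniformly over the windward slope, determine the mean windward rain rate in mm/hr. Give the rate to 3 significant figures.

R ≈ 42.0 mm/hr

Incoming column moisture flux per unit ridge length: F = V × PW = 24.9 × 39.7 = 988.53 mm·m/s.
Spread over the 39 km slope with efficiency ε = 0.46: R = ε·F/W = 0.46 × 988.53 / 39000 m = 1.166e-02 mm/s.
R = 1.166e-02 × 3600 = 42.0 mm/hr.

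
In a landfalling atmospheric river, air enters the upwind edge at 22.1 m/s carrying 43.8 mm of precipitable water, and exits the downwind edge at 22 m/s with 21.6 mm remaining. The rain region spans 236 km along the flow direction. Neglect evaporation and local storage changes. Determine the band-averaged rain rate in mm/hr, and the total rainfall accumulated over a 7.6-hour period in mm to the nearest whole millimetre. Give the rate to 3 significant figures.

Column moisture flux per unit crosswind length is F = V × PW.
Inflow: F_in = 22.1 × 43.8 = 967.98 mm·m/s
Outflow: F_out = 22 × 21.6 = 475.2 mm·m/s
Steady-state rate R = (F_in − F_out)/L = (967.98 − 475.2) / 236000 m = 2.088e-03 mm/s.
R = 2.088e-03 × 3600 = 7.52 mm/hr.
Over 7.6 h: total = 7.52 × 7.6 = 57.152 ≈ 57 mm.

R ≈ 7.52 mm/hr; total ≈ 57 mm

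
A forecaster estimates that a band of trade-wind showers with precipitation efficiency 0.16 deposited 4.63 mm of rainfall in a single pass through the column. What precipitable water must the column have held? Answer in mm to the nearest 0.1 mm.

PW ≈ 28.9 mm

PW = rainfall / ε = 4.63 / 0.16 = 28.9 mm.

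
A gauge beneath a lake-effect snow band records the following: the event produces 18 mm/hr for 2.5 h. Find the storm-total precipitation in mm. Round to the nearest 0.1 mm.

Total = Σ Rᵢ Δtᵢ = 18 × 2.5
      = 45 = 45.0 mm.

total ≈ 45.0 mm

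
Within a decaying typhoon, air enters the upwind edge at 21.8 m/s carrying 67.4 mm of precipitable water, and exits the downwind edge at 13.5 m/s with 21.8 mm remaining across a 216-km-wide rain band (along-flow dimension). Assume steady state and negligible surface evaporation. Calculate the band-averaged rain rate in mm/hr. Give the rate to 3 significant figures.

R ≈ 19.6 mm/hr

Column moisture flux per unit crosswind length is F = V × PW.
Inflow: F_in = 21.8 × 67.4 = 1469.32 mm·m/s
Outflow: F_out = 13.5 × 21.8 = 294.3 mm·m/s
Steady-state rate R = (F_in − F_out)/L = (1469.32 − 294.3) / 216000 m = 5.440e-03 mm/s.
R = 5.440e-03 × 3600 = 19.6 mm/hr.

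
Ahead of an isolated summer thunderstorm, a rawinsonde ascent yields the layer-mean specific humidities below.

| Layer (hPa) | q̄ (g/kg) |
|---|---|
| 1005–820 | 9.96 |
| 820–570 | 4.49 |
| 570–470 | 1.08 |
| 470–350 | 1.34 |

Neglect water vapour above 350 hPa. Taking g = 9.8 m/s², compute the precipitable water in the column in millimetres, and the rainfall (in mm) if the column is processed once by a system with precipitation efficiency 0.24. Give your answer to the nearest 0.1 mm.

Precipitable water is the column-integrated vapour mass per unit area: PW = (1/g) Σ q̄ Δp, with q in kg/kg and Δp in Pa (1 kg/m² of water = 1 mm).
Layer 1005–820 hPa: Δp = 185 hPa = 18500 Pa, q̄ = 0.00996 kg/kg → 0.00996 × 18500 / 9.8 = 18.80 mm
Layer 820–570 hPa: Δp = 250 hPa = 25000 Pa, q̄ = 0.00449 kg/kg → 0.00449 × 25000 / 9.8 = 11.45 mm
Layer 570–470 hPa: Δp = 100 hPa = 10000 Pa, q̄ = 0.00108 kg/kg → 0.00108 × 10000 / 9.8 = 1.10 mm
Layer 470–350 hPa: Δp = 120 hPa = 12000 Pa, q̄ = 0.00134 kg/kg → 0.00134 × 12000 / 9.8 = 1.64 mm
PW = 18.80 + 11.45 + 1.10 + 1.64 = 32.99 ≈ 33.0 mm.
Rainfall = ε × PW = 0.24 × 33.0 = 7.9 mm.

PW ≈ 33.0 mm; rainfall ≈ 7.9 mm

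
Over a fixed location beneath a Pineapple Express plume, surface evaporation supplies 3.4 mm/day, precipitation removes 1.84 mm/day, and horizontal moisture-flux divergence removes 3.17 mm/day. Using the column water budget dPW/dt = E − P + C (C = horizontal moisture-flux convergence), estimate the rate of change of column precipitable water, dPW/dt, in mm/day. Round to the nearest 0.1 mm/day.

dPW/dt = E − P + C = 3.4 − 1.84 + (-3.17) = -1.6 mm/day.

dPW/dt ≈ -1.6 mm/day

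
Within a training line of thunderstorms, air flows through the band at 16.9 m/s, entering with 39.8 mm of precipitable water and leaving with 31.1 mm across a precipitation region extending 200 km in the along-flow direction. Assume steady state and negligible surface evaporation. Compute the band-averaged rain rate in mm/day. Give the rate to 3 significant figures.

Column moisture flux per unit crosswind length is F = V × PW.
Inflow: F_in = 16.9 × 39.8 = 672.62 mm·m/s
Outflow: F_out = 16.9 × 31.1 = 525.59 mm·m/s
Steady-state rate R = (F_in − F_out)/L = (672.62 − 525.59) / 200000 m = 7.351e-04 mm/s.
R = 7.351e-04 × 3600 × 24 = 63.5 mm/day.

R ≈ 63.5 mm/day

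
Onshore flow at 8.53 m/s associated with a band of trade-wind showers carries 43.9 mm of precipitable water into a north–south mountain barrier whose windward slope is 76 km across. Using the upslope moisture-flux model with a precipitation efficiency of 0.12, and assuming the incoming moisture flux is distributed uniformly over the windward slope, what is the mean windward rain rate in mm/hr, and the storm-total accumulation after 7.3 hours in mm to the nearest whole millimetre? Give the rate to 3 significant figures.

R ≈ 2.13 mm/hr; total ≈ 16 mm

Incoming column moisture flux per unit ridge length: F = V × PW = 8.53 × 43.9 = 374.467 mm·m/s.
Spread over the 76 km slope with efficiency ε = 0.12: R = ε·F/W = 0.12 × 374.467 / 76000 m = 5.913e-04 mm/s.
R = 5.913e-04 × 3600 = 2.13 mm/hr.
Over 7.3 h: total = 2.13 × 7.3 = 15.549 ≈ 16 mm.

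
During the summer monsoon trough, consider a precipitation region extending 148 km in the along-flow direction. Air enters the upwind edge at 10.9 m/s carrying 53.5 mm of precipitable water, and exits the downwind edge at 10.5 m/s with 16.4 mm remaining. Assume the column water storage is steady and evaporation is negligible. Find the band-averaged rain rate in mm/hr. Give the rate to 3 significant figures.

Column moisture flux per unit crosswind length is F = V × PW.
Inflow: F_in = 10.9 × 53.5 = 583.15 mm·m/s
Outflow: F_out = 10.5 × 16.4 = 172.2 mm·m/s
Steady-state rate R = (F_in − F_out)/L = (583.15 − 172.2) / 148000 m = 2.777e-03 mm/s.
R = 2.777e-03 × 3600 = 10.0 mm/hr.

R ≈ 10.0 mm/hr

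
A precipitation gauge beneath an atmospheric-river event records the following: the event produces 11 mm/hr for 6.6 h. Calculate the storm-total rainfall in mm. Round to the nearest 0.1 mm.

total ≈ 72.6 mm

Total = Σ Rᵢ Δtᵢ = 11 × 6.6
      = 72.6 = 72.6 mm.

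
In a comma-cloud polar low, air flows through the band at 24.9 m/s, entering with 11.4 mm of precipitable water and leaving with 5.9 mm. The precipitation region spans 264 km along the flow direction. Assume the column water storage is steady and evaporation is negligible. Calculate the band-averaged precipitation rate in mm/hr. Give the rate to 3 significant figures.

R ≈ 1.87 mm/hr

Column moisture flux per unit crosswind length is F = V × PW.
Inflow: F_in = 24.9 × 11.4 = 283.86 mm·m/s
Outflow: F_out = 24.9 × 5.9 = 146.91 mm·m/s
Steady-state rate R = (F_in − F_out)/L = (283.86 − 146.91) / 264000 m = 5.188e-04 mm/s.
R = 5.188e-04 × 3600 = 1.87 mm/hr.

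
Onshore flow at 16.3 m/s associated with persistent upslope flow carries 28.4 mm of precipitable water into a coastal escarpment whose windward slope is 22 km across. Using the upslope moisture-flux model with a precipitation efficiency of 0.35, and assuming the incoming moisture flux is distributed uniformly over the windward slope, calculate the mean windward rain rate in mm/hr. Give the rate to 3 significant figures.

Incoming column moisture flux per unit ridge length: F = V × PW = 16.3 × 28.4 = 462.92 mm·m/s.
Spread over the 22 km slope with efficiency ε = 0.35: R = ε·F/W = 0.35 × 462.92 / 22000 m = 7.365e-03 mm/s.
R = 7.365e-03 × 3600 = 26.5 mm/hr.

R ≈ 26.5 mm/hr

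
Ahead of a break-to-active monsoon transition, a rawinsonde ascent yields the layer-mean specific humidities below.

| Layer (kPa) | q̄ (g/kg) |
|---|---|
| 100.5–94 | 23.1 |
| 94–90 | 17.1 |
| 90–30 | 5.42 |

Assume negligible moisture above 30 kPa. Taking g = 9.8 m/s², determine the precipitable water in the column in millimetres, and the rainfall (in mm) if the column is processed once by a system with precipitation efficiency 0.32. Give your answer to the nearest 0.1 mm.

Precipitable water is the column-integrated vapour mass per unit area: PW = (1/g) Σ q̄ Δp, with q in kg/kg and Δp in Pa (1 kg/m² of water = 1 mm).
Layer 100.5–94 kPa: Δp = 65 hPa = 6500 Pa, q̄ = 0.0231 kg/kg → 0.0231 × 6500 / 9.8 = 15.32 mm
Layer 94–90 kPa: Δp = 40 hPa = 4000 Pa, q̄ = 0.0171 kg/kg → 0.0171 × 4000 / 9.8 = 6.98 mm
Layer 90–30 kPa: Δp = 600 hPa = 60000 Pa, q̄ = 0.00542 kg/kg → 0.00542 × 60000 / 9.8 = 33.18 mm
PW = 15.32 + 6.98 + 33.18 = 55.48 ≈ 55.5 mm.
Rainfall = ε × PW = 0.32 × 55.5 = 17.8 mm.

PW ≈ 55.5 mm; rainfall ≈ 17.8 mm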